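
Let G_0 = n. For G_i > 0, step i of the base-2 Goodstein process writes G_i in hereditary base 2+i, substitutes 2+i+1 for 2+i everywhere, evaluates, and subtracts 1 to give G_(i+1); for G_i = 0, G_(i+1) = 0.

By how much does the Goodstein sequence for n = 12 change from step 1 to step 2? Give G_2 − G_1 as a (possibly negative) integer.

958

G_0=12  [base 2] 2^(2 + 1) + 2^2  →[2↦3]→  3^(3 + 1) + 3^3 = 108  −1 ⇒ G_1=107
G_1=107  [base 3] 3^(3 + 1) + 2·3^2 + 2·3 + 2  →[3↦4]→  4^(4 + 1) + 2·4^2 + 2·4 + 2 = 1066  −1 ⇒ G_2=1065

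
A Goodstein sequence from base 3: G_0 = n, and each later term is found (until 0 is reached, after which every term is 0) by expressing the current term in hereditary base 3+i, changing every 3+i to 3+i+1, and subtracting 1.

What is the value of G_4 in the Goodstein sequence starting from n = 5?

4

(0) 5|_3 = 3 + 2 ↦ 4 + 2|_4 = 6 ⇒ 5
(1) 5|_4 = 4 + 1 ↦ 5 + 1|_5 = 6 ⇒ 5
(2) 5|_5 = 5 ↦ 6|_6 = 6 ⇒ 5
(3) 5|_6 = 5 ↦ 5|_7 = 5 ⇒ 4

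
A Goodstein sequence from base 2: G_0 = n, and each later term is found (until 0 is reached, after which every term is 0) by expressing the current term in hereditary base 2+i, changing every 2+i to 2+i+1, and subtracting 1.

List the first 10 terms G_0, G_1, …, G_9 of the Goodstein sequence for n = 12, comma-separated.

base 2: 12 = 2^(2 + 1) + 2^2; at 3: 3^(3 + 1) + 3^3 = 108; next = 107
base 3: 107 = 3^(3 + 1) + 2·3^2 + 2·3 + 2; at 4: 4^(4 + 1) + 2·4^2 + 2·4 + 2 = 1066; next = 1065
base 4: 1065 = 4^(4 + 1) + 2·4^2 + 2·4 + 1; at 5: 5^(5 + 1) + 2·5^2 + 2·5 + 1 = 15686; next = 15685
base 5: 15685 = 5^(5 + 1) + 2·5^2 + 2·5; at 6: 6^(6 + 1) + 2·6^2 + 2·6 = 280020; next = 280019
base 6: 280019 = 6^(6 + 1) + 2·6^2 + 6 + 5; at 7: 7^(7 + 1) + 2·7^2 + 7 + 5 = 5764911; next = 5764910
base 7: 5764910 = 7^(7 + 1) + 2·7^2 + 7 + 4; at 8: 8^(8 + 1) + 2·8^2 + 8 + 4 = 134217868; next = 134217867
base 8: 134217867 = 8^(8 + 1) + 2·8^2 + 8 + 3; at 9: 9^(9 + 1) + 2·9^2 + 9 + 3 = 3486784575; next = 3486784574
base 9: 3486784574 = 9^(9 + 1) + 2·9^2 + 9 + 2; at 10: 10^(10 + 1) + 2·10^2 + 10 + 2 = 100000000212; next = 100000000211
base 10: 100000000211 = 10^(10 + 1) + 2·10^2 + 10 + 1; at 11: 11^(11 + 1) + 2·11^2 + 11 + 1 = 3138428376975; next = 3138428376974

12, 107, 1065, 15685, 280019, 5764910, 134217867, 3486784574, 100000000211, 3138428376974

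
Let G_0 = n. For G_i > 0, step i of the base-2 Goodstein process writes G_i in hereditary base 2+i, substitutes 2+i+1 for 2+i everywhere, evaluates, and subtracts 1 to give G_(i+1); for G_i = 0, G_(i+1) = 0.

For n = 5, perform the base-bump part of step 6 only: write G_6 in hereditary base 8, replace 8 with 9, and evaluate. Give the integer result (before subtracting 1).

G_0 = 5. HB_2(5) = 2^2 + 1. Bump = 28. G_1 = 27.
G_1 = 27. HB_3(27) = 3^3. Bump = 256. G_2 = 255.
G_2 = 255. HB_4(255) = 3·4^3 + 3·4^2 + 3·4 + 3. Bump = 468. G_3 = 467.
G_3 = 467. HB_5(467) = 3·5^3 + 3·5^2 + 3·5 + 2. Bump = 776. G_4 = 775.
G_4 = 775. HB_6(775) = 3·6^3 + 3·6^2 + 3·6 + 1. Bump = 1198. G_5 = 1197.
G_5 = 1197. HB_7(1197) = 3·7^3 + 3·7^2 + 3·7. Bump = 1752. G_6 = 1751.
G_6 = 1751. HB_8(1751) = 3·8^3 + 3·8^2 + 2·8 + 7. Bump = 2455. G_7 = 2454.

2455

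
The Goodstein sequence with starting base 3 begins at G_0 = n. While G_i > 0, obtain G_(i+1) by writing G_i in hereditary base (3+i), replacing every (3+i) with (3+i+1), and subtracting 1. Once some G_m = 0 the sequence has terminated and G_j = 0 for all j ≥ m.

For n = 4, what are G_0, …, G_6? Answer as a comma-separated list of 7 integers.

4, 4, 4, 3, 2, 1, 0

G_0=4  [base 3] 3 + 1  →[3↦4]→  4 + 1 = 5  −1 ⇒ G_1=4
G_1=4  [base 4] 4  →[4↦5]→  5 = 5  −1 ⇒ G_2=4
G_2=4  [base 5] 4  →[5↦6]→  4 = 4  −1 ⇒ G_3=3
G_3=3  [base 6] 3  →[6↦7]→  3 = 3  −1 ⇒ G_4=2
G_4=2  [base 7] 2  →[7↦8]→  2 = 2  −1 ⇒ G_5=1
G_5=1  [base 8] 1  →[8↦9]→  1 = 1  −1 ⇒ G_6=0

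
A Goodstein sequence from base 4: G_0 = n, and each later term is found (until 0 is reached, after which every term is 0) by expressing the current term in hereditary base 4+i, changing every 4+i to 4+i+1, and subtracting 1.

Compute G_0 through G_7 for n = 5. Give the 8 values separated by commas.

[0] 5 ≡ 4 + 1 (base 4). Lift 5: 6. −1: 5.
[1] 5 ≡ 5 (base 5). Lift 6: 6. −1: 5.
[2] 5 ≡ 5 (base 6). Lift 7: 5. −1: 4.
[3] 4 ≡ 4 (base 7). Lift 8: 4. −1: 3.
[4] 3 ≡ 3 (base 8). Lift 9: 3. −1: 2.
[5] 2 ≡ 2 (base 9). Lift 10: 2. −1: 1.
[6] 1 ≡ 1 (base 10). Lift 11: 1. −1: 0.

5, 5, 5, 4, 3, 2, 1, 0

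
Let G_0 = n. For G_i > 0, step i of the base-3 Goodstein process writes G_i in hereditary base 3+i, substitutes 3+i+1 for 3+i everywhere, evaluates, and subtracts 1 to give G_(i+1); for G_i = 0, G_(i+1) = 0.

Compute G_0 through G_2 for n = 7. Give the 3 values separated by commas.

(0) 7|_3 = 2·3 + 1 ↦ 2·4 + 1|_4 = 9 ⇒ 8
(1) 8|_4 = 2·4 ↦ 2·5|_5 = 10 ⇒ 9

7, 8, 9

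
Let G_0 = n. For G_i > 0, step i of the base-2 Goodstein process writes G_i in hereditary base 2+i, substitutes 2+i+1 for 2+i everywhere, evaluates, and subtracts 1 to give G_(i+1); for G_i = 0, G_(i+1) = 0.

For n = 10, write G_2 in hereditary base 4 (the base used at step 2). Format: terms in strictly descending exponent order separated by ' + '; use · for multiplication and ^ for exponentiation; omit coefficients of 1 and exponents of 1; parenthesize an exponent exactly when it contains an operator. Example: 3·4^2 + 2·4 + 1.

4^(4 + 1) + 1

step 0: 10 = 2^(2 + 1) + 2; sub 3 for 2: 3^(3 + 1) + 3; = 84; G_1 = 84−1 = 83
step 1: 83 = 3^(3 + 1) + 2; sub 4 for 3: 4^(4 + 1) + 2; = 1026; G_2 = 1026−1 = 1025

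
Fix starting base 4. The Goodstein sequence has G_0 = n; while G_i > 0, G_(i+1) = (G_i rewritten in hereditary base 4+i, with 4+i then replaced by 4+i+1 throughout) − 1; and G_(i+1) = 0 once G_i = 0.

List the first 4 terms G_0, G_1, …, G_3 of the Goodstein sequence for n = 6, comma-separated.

base 4: 6 = 4 + 2; at 5: 5 + 2 = 7; next = 6
base 5: 6 = 5 + 1; at 6: 6 + 1 = 7; next = 6
base 6: 6 = 6; at 7: 7 = 7; next = 6

6, 6, 6, 6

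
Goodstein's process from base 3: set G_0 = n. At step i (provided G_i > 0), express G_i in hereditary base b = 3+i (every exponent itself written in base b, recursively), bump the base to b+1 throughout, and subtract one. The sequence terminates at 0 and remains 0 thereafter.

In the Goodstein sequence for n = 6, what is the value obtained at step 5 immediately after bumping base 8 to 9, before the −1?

7

i=0: 6 = 2·3 (b=3); 3→4: 2·4 = 8; 8−1 = 7
i=1: 7 = 4 + 3 (b=4); 4→5: 5 + 3 = 8; 8−1 = 7
i=2: 7 = 5 + 2 (b=5); 5→6: 6 + 2 = 8; 8−1 = 7
i=3: 7 = 6 + 1 (b=6); 6→7: 7 + 1 = 8; 8−1 = 7
i=4: 7 = 7 (b=7); 7→8: 8 = 8; 8−1 = 7
i=5: 7 = 7 (b=8); 8→9: 7 = 7; 7−1 = 6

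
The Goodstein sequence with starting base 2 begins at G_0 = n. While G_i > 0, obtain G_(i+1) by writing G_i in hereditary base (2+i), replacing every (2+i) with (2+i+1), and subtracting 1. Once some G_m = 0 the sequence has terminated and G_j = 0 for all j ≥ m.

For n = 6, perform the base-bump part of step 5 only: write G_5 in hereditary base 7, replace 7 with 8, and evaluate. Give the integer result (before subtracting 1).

187244

G_0 = 6. HB_2(6) = 2^2 + 2. Bump = 30. G_1 = 29.
G_1 = 29. HB_3(29) = 3^3 + 2. Bump = 258. G_2 = 257.
G_2 = 257. HB_4(257) = 4^4 + 1. Bump = 3126. G_3 = 3125.
G_3 = 3125. HB_5(3125) = 5^5. Bump = 46656. G_4 = 46655.
G_4 = 46655. HB_6(46655) = 5·6^5 + 5·6^4 + 5·6^3 + 5·6^2 + 5·6 + 5. Bump = 98040. G_5 = 98039.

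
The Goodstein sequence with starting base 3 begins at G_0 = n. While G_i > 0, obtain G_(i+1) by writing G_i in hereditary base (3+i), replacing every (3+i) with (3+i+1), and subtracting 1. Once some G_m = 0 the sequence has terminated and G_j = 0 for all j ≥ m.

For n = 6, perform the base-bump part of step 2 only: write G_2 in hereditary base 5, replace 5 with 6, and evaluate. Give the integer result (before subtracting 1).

8

base 3: 6 = 2·3; at 4: 2·4 = 8; next = 7
base 4: 7 = 4 + 3; at 5: 5 + 3 = 8; next = 7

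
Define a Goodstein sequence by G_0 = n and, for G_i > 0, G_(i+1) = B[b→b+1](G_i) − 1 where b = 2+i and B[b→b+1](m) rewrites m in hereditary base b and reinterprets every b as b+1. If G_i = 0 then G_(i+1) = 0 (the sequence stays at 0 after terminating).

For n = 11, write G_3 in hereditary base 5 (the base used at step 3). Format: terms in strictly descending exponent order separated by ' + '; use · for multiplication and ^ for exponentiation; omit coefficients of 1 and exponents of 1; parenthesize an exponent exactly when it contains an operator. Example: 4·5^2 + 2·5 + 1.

G_0 = 11. HB_2(11) = 2^(2 + 1) + 2 + 1. Bump = 85. G_1 = 84.
G_1 = 84. HB_3(84) = 3^(3 + 1) + 3. Bump = 1028. G_2 = 1027.
G_2 = 1027. HB_4(1027) = 4^(4 + 1) + 3. Bump = 15628. G_3 = 15627.
G_3 = 15627. HB_5(15627) = 5^(5 + 1) + 2. Bump = 279938. G_4 = 279937.

5^(5 + 1) + 2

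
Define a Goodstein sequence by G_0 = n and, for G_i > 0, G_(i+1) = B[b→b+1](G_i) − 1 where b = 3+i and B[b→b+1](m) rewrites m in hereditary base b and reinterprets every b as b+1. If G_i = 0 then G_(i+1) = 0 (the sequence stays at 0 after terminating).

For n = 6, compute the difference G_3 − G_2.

base 3: 6 = 2·3; at 4: 2·4 = 8; next = 7
base 4: 7 = 4 + 3; at 5: 5 + 3 = 8; next = 7
base 5: 7 = 5 + 2; at 6: 6 + 2 = 8; next = 7

0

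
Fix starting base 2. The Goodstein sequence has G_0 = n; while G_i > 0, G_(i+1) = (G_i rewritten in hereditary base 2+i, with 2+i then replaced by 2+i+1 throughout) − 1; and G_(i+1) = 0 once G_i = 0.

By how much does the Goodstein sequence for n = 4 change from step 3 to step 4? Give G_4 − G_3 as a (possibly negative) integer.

4 —HB2→ 2^2 —bump→ 3^3 = 27 —(−1)→ 26
26 —HB3→ 2·3^2 + 2·3 + 2 —bump→ 2·4^2 + 2·4 + 2 = 42 —(−1)→ 41
41 —HB4→ 2·4^2 + 2·4 + 1 —bump→ 2·5^2 + 2·5 + 1 = 61 —(−1)→ 60
60 —HB5→ 2·5^2 + 2·5 —bump→ 2·6^2 + 2·6 = 84 —(−1)→ 83

23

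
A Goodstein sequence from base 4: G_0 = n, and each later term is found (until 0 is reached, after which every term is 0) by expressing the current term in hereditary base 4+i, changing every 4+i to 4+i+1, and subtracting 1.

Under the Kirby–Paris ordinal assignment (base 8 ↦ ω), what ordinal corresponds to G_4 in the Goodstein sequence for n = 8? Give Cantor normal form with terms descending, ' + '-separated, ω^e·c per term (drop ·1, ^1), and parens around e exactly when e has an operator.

G_0=8  [base 4] 2·4  →[4↦5]→  2·5 = 10  −1 ⇒ G_1=9
G_1=9  [base 5] 5 + 4  →[5↦6]→  6 + 4 = 10  −1 ⇒ G_2=9
G_2=9  [base 6] 6 + 3  →[6↦7]→  7 + 3 = 10  −1 ⇒ G_3=9
G_3=9  [base 7] 7 + 2  →[7↦8]→  8 + 2 = 10  −1 ⇒ G_4=9
G_4=9  [base 8] 8 + 1  →[8↦9]→  9 + 1 = 10  −1 ⇒ G_5=9

ω + 1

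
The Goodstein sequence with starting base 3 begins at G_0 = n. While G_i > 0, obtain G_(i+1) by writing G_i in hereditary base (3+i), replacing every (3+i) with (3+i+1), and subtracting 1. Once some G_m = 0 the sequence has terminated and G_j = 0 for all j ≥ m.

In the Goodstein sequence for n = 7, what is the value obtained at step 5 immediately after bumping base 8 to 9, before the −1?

10

G_0=7  [base 3] 2·3 + 1  →[3↦4]→  2·4 + 1 = 9  −1 ⇒ G_1=8
G_1=8  [base 4] 2·4  →[4↦5]→  2·5 = 10  −1 ⇒ G_2=9
G_2=9  [base 5] 5 + 4  →[5↦6]→  6 + 4 = 10  −1 ⇒ G_3=9
G_3=9  [base 6] 6 + 3  →[6↦7]→  7 + 3 = 10  −1 ⇒ G_4=9
G_4=9  [base 7] 7 + 2  →[7↦8]→  8 + 2 = 10  −1 ⇒ G_5=9
G_5=9  [base 8] 8 + 1  →[8↦9]→  9 + 1 = 10  −1 ⇒ G_6=9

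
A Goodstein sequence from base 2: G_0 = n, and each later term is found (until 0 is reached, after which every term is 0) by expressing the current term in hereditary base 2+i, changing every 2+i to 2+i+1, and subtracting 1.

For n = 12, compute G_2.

[0] 12 ≡ 2^(2 + 1) + 2^2 (base 2). Lift 3: 108. −1: 107.
[1] 107 ≡ 3^(3 + 1) + 2·3^2 + 2·3 + 2 (base 3). Lift 4: 1066. −1: 1065.
[2] 1065 ≡ 4^(4 + 1) + 2·4^2 + 2·4 + 1 (base 4). Lift 5: 15686. −1: 15685.

1065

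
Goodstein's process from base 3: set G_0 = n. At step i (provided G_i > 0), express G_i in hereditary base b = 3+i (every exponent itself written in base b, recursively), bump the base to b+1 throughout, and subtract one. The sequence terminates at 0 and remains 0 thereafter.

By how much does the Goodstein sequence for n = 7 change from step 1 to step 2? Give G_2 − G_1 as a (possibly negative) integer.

1

(0) 7|_3 = 2·3 + 1 ↦ 2·4 + 1|_4 = 9 ⇒ 8
(1) 8|_4 = 2·4 ↦ 2·5|_5 = 10 ⇒ 9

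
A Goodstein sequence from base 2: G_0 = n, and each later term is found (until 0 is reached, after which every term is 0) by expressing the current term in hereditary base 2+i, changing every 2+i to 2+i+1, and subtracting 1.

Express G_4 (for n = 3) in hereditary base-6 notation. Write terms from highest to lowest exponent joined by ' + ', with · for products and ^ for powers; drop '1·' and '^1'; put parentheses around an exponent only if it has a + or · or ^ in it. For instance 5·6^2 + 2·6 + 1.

1

base 2: 3 = 2 + 1; at 3: 3 + 1 = 4; next = 3
base 3: 3 = 3; at 4: 4 = 4; next = 3
base 4: 3 = 3; at 5: 3 = 3; next = 2
base 5: 2 = 2; at 6: 2 = 2; next = 1
base 6: 1 = 1; at 7: 1 = 1; next = 0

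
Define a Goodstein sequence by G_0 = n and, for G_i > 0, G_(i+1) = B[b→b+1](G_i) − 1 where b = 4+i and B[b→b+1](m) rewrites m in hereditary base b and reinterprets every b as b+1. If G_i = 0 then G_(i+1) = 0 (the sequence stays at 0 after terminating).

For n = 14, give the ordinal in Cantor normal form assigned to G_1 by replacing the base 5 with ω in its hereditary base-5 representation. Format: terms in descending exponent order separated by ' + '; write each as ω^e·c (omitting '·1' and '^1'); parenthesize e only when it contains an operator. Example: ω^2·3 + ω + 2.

ω·3 + 1

i=0: 14 = 3·4 + 2 (b=4); 4→5: 3·5 + 2 = 17; 17−1 = 16
i=1: 16 = 3·5 + 1 (b=5); 5→6: 3·6 + 1 = 19; 19−1 = 18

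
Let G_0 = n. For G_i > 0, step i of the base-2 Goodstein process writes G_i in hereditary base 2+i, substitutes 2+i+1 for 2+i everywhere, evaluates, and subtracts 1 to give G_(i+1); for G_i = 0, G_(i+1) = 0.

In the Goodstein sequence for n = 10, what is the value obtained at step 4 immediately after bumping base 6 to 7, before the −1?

4215755

base 2: 10 = 2^(2 + 1) + 2; at 3: 3^(3 + 1) + 3 = 84; next = 83
base 3: 83 = 3^(3 + 1) + 2; at 4: 4^(4 + 1) + 2 = 1026; next = 1025
base 4: 1025 = 4^(4 + 1) + 1; at 5: 5^(5 + 1) + 1 = 15626; next = 15625
base 5: 15625 = 5^(5 + 1); at 6: 6^(6 + 1) = 279936; next = 279935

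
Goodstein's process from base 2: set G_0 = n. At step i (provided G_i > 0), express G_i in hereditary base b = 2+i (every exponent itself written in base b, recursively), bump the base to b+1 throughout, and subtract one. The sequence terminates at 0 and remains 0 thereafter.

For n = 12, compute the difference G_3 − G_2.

[0] 12 ≡ 2^(2 + 1) + 2^2 (base 2). Lift 3: 108. −1: 107.
[1] 107 ≡ 3^(3 + 1) + 2·3^2 + 2·3 + 2 (base 3). Lift 4: 1066. −1: 1065.
[2] 1065 ≡ 4^(4 + 1) + 2·4^2 + 2·4 + 1 (base 4). Lift 5: 15686. −1: 15685.

14620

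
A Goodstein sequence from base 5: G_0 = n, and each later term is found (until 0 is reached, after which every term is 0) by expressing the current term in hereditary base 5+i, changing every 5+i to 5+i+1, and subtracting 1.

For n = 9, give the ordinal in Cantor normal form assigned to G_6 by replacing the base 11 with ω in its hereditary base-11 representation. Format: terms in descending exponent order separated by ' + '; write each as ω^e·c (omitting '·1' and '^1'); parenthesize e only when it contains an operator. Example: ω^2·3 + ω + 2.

base 5: 9 = 5 + 4; at 6: 6 + 4 = 10; next = 9
base 6: 9 = 6 + 3; at 7: 7 + 3 = 10; next = 9
base 7: 9 = 7 + 2; at 8: 8 + 2 = 10; next = 9
base 8: 9 = 8 + 1; at 9: 9 + 1 = 10; next = 9
base 9: 9 = 9; at 10: 10 = 10; next = 9
base 10: 9 = 9; at 11: 9 = 9; next = 8
base 11: 8 = 8; at 12: 8 = 8; next = 7

8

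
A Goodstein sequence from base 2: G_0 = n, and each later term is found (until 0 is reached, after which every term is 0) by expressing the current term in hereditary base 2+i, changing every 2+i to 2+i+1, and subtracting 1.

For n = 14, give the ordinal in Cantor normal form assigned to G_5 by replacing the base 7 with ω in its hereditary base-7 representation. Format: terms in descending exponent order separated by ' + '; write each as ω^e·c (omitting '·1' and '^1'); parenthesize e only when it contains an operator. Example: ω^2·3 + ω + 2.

ω^(ω + 1) + ω^5·5 + ω^4·5 + ω^3·5 + ω^2·5 + ω·5 + 4

step 0: 14 = 2^(2 + 1) + 2^2 + 2; sub 3 for 2: 3^(3 + 1) + 3^3 + 3; = 111; G_1 = 111−1 = 110
step 1: 110 = 3^(3 + 1) + 3^3 + 2; sub 4 for 3: 4^(4 + 1) + 4^4 + 2; = 1282; G_2 = 1282−1 = 1281
step 2: 1281 = 4^(4 + 1) + 4^4 + 1; sub 5 for 4: 5^(5 + 1) + 5^5 + 1; = 18751; G_3 = 18751−1 = 18750
step 3: 18750 = 5^(5 + 1) + 5^5; sub 6 for 5: 6^(6 + 1) + 6^6; = 326592; G_4 = 326592−1 = 326591
step 4: 326591 = 6^(6 + 1) + 5·6^5 + 5·6^4 + 5·6^3 + 5·6^2 + 5·6 + 5; sub 7 for 6: 7^(7 + 1) + 5·7^5 + 5·7^4 + 5·7^3 + 5·7^2 + 5·7 + 5; = 5862841; G_5 = 5862841−1 = 5862840
step 5: 5862840 = 7^(7 + 1) + 5·7^5 + 5·7^4 + 5·7^3 + 5·7^2 + 5·7 + 4; sub 8 for 7: 8^(8 + 1) + 5·8^5 + 5·8^4 + 5·8^3 + 5·8^2 + 5·8 + 4; = 134404972; G_6 = 134404972−1 = 134404971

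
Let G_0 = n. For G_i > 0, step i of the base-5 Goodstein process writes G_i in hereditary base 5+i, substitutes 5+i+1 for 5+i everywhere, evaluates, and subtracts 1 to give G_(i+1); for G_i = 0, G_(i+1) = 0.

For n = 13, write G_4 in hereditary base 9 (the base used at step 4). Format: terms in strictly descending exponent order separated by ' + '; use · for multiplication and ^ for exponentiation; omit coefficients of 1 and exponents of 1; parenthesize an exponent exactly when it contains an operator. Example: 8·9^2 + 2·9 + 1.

9 + 8

G_0=13  [base 5] 2·5 + 3  →[5↦6]→  2·6 + 3 = 15  −1 ⇒ G_1=14
G_1=14  [base 6] 2·6 + 2  →[6↦7]→  2·7 + 2 = 16  −1 ⇒ G_2=15
G_2=15  [base 7] 2·7 + 1  →[7↦8]→  2·8 + 1 = 17  −1 ⇒ G_3=16
G_3=16  [base 8] 2·8  →[8↦9]→  2·9 = 18  −1 ⇒ G_4=17
G_4=17  [base 9] 9 + 8  →[9↦10]→  10 + 8 = 18  −1 ⇒ G_5=17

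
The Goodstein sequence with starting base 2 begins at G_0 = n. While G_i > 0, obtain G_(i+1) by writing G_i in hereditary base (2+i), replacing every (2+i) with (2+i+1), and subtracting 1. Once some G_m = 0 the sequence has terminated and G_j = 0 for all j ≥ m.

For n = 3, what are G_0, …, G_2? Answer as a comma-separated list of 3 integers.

G_0 = 3. HB_2(3) = 2 + 1. Bump = 4. G_1 = 3.
G_1 = 3. HB_3(3) = 3. Bump = 4. G_2 = 3.

3, 3, 3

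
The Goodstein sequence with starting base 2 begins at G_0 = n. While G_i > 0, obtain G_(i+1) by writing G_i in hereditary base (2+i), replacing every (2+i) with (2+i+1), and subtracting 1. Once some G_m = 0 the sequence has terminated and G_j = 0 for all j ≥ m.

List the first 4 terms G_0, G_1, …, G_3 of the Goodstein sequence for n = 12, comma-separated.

12, 107, 1065, 15685

base 2: 12 = 2^(2 + 1) + 2^2; at 3: 3^(3 + 1) + 3^3 = 108; next = 107
base 3: 107 = 3^(3 + 1) + 2·3^2 + 2·3 + 2; at 4: 4^(4 + 1) + 2·4^2 + 2·4 + 2 = 1066; next = 1065
base 4: 1065 = 4^(4 + 1) + 2·4^2 + 2·4 + 1; at 5: 5^(5 + 1) + 2·5^2 + 2·5 + 1 = 15686; next = 15685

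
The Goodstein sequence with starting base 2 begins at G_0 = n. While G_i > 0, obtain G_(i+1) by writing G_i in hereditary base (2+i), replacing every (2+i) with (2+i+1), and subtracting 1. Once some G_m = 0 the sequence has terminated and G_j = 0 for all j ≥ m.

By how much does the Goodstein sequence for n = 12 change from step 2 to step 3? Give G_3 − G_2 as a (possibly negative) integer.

14620

G_0=12  [base 2] 2^(2 + 1) + 2^2  →[2↦3]→  3^(3 + 1) + 3^3 = 108  −1 ⇒ G_1=107
G_1=107  [base 3] 3^(3 + 1) + 2·3^2 + 2·3 + 2  →[3↦4]→  4^(4 + 1) + 2·4^2 + 2·4 + 2 = 1066  −1 ⇒ G_2=1065
G_2=1065  [base 4] 4^(4 + 1) + 2·4^2 + 2·4 + 1  →[4↦5]→  5^(5 + 1) + 2·5^2 + 2·5 + 1 = 15686  −1 ⇒ G_3=15685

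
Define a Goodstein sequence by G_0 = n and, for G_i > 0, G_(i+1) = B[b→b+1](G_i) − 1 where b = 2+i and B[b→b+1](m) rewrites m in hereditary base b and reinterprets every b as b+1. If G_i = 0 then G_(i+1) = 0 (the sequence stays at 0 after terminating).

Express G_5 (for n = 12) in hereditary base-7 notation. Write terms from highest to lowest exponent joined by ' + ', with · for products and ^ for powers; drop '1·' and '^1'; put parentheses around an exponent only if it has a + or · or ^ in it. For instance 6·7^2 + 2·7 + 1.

G_0 = 12. HB_2(12) = 2^(2 + 1) + 2^2. Bump = 108. G_1 = 107.
G_1 = 107. HB_3(107) = 3^(3 + 1) + 2·3^2 + 2·3 + 2. Bump = 1066. G_2 = 1065.
G_2 = 1065. HB_4(1065) = 4^(4 + 1) + 2·4^2 + 2·4 + 1. Bump = 15686. G_3 = 15685.
G_3 = 15685. HB_5(15685) = 5^(5 + 1) + 2·5^2 + 2·5. Bump = 280020. G_4 = 280019.
G_4 = 280019. HB_6(280019) = 6^(6 + 1) + 2·6^2 + 6 + 5. Bump = 5764911. G_5 = 5764910.
G_5 = 5764910. HB_7(5764910) = 7^(7 + 1) + 2·7^2 + 7 + 4. Bump = 134217868. G_6 = 134217867.

7^(7 + 1) + 2·7^2 + 7 + 4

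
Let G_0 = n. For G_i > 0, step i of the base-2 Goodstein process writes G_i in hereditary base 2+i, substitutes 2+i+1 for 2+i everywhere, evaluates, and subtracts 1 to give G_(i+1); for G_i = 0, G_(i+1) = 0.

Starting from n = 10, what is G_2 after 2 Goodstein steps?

1025

[0] 10 ≡ 2^(2 + 1) + 2 (base 2). Lift 3: 84. −1: 83.
[1] 83 ≡ 3^(3 + 1) + 2 (base 3). Lift 4: 1026. −1: 1025.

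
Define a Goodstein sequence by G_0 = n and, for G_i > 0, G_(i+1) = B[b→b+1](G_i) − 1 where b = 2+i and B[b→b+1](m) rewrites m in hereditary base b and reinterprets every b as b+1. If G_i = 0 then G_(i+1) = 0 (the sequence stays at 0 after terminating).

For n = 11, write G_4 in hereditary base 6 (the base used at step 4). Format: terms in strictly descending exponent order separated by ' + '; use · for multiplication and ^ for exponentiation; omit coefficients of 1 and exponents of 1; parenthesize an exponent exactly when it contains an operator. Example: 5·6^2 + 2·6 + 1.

6^(6 + 1) + 1

step 0: 11 = 2^(2 + 1) + 2 + 1; sub 3 for 2: 3^(3 + 1) + 3 + 1; = 85; G_1 = 85−1 = 84
step 1: 84 = 3^(3 + 1) + 3; sub 4 for 3: 4^(4 + 1) + 4; = 1028; G_2 = 1028−1 = 1027
step 2: 1027 = 4^(4 + 1) + 3; sub 5 for 4: 5^(5 + 1) + 3; = 15628; G_3 = 15628−1 = 15627
step 3: 15627 = 5^(5 + 1) + 2; sub 6 for 5: 6^(6 + 1) + 2; = 279938; G_4 = 279938−1 = 279937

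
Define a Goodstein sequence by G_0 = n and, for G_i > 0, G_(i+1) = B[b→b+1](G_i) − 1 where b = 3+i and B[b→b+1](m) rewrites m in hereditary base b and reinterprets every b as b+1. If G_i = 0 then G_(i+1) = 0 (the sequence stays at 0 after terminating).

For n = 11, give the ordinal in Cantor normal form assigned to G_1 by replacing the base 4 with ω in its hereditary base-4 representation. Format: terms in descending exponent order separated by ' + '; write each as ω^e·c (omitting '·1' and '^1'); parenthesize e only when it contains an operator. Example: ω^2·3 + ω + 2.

G_0 = 11. HB_3(11) = 3^2 + 2. Bump = 18. G_1 = 17.
G_1 = 17. HB_4(17) = 4^2 + 1. Bump = 26. G_2 = 25.

ω^2 + 1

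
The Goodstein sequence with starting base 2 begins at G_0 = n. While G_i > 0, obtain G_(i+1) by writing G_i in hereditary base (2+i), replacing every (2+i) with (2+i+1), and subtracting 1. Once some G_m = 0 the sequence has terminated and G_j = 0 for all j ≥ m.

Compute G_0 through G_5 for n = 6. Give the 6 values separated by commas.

step 0: 6 = 2^2 + 2; sub 3 for 2: 3^3 + 3; = 30; G_1 = 30−1 = 29
step 1: 29 = 3^3 + 2; sub 4 for 3: 4^4 + 2; = 258; G_2 = 258−1 = 257
step 2: 257 = 4^4 + 1; sub 5 for 4: 5^5 + 1; = 3126; G_3 = 3126−1 = 3125
step 3: 3125 = 5^5; sub 6 for 5: 6^6; = 46656; G_4 = 46656−1 = 46655
step 4: 46655 = 5·6^5 + 5·6^4 + 5·6^3 + 5·6^2 + 5·6 + 5; sub 7 for 6: 5·7^5 + 5·7^4 + 5·7^3 + 5·7^2 + 5·7 + 5; = 98040; G_5 = 98040−1 = 98039

6, 29, 257, 3125, 46655, 98039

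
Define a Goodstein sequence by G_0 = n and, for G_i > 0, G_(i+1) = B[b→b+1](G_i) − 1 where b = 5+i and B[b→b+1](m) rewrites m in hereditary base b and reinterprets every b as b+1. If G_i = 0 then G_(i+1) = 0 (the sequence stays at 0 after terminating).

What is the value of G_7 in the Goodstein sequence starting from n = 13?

step 0: 13 = 2·5 + 3; sub 6 for 5: 2·6 + 3; = 15; G_1 = 15−1 = 14
step 1: 14 = 2·6 + 2; sub 7 for 6: 2·7 + 2; = 16; G_2 = 16−1 = 15
step 2: 15 = 2·7 + 1; sub 8 for 7: 2·8 + 1; = 17; G_3 = 17−1 = 16
step 3: 16 = 2·8; sub 9 for 8: 2·9; = 18; G_4 = 18−1 = 17
step 4: 17 = 9 + 8; sub 10 for 9: 10 + 8; = 18; G_5 = 18−1 = 17
step 5: 17 = 10 + 7; sub 11 for 10: 11 + 7; = 18; G_6 = 18−1 = 17
step 6: 17 = 11 + 6; sub 12 for 11: 12 + 6; = 18; G_7 = 18−1 = 17
step 7: 17 = 12 + 5; sub 13 for 12: 13 + 5; = 18; G_8 = 18−1 = 17

17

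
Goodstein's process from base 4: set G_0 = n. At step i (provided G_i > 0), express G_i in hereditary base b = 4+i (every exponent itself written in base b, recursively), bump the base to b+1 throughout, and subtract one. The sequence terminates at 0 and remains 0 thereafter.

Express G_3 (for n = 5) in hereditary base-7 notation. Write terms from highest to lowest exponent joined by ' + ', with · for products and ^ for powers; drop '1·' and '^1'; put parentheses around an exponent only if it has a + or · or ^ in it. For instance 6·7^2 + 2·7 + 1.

G_0 = 5. HB_4(5) = 4 + 1. Bump = 6. G_1 = 5.
G_1 = 5. HB_5(5) = 5. Bump = 6. G_2 = 5.
G_2 = 5. HB_6(5) = 5. Bump = 5. G_3 = 4.

4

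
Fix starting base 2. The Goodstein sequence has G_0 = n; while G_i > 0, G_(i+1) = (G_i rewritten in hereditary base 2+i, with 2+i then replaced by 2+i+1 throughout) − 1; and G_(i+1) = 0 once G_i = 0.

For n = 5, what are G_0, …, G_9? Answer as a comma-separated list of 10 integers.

5, 27, 255, 467, 775, 1197, 1751, 2454, 3325, 4382

(0) 5|_2 = 2^2 + 1 ↦ 3^3 + 1|_3 = 28 ⇒ 27
(1) 27|_3 = 3^3 ↦ 4^4|_4 = 256 ⇒ 255
(2) 255|_4 = 3·4^3 + 3·4^2 + 3·4 + 3 ↦ 3·5^3 + 3·5^2 + 3·5 + 3|_5 = 468 ⇒ 467
(3) 467|_5 = 3·5^3 + 3·5^2 + 3·5 + 2 ↦ 3·6^3 + 3·6^2 + 3·6 + 2|_6 = 776 ⇒ 775
(4) 775|_6 = 3·6^3 + 3·6^2 + 3·6 + 1 ↦ 3·7^3 + 3·7^2 + 3·7 + 1|_7 = 1198 ⇒ 1197
(5) 1197|_7 = 3·7^3 + 3·7^2 + 3·7 ↦ 3·8^3 + 3·8^2 + 3·8|_8 = 1752 ⇒ 1751
(6) 1751|_8 = 3·8^3 + 3·8^2 + 2·8 + 7 ↦ 3·9^3 + 3·9^2 + 2·9 + 7|_9 = 2455 ⇒ 2454
(7) 2454|_9 = 3·9^3 + 3·9^2 + 2·9 + 6 ↦ 3·10^3 + 3·10^2 + 2·10 + 6|_10 = 3326 ⇒ 3325
(8) 3325|_10 = 3·10^3 + 3·10^2 + 2·10 + 5 ↦ 3·11^3 + 3·11^2 + 2·11 + 5|_11 = 4383 ⇒ 4382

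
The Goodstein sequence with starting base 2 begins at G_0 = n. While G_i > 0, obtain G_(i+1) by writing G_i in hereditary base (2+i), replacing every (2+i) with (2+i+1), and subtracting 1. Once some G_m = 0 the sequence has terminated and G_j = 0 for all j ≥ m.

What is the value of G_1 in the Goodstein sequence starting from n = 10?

83

G_0 = 10. HB_2(10) = 2^(2 + 1) + 2. Bump = 84. G_1 = 83.
G_1 = 83. HB_3(83) = 3^(3 + 1) + 2. Bump = 1026. G_2 = 1025.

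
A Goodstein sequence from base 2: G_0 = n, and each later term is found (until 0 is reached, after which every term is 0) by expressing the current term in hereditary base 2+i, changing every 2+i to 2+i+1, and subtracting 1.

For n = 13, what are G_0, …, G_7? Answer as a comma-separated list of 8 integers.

base 2: 13 = 2^(2 + 1) + 2^2 + 1; at 3: 3^(3 + 1) + 3^3 + 1 = 109; next = 108
base 3: 108 = 3^(3 + 1) + 3^3; at 4: 4^(4 + 1) + 4^4 = 1280; next = 1279
base 4: 1279 = 4^(4 + 1) + 3·4^3 + 3·4^2 + 3·4 + 3; at 5: 5^(5 + 1) + 3·5^3 + 3·5^2 + 3·5 + 3 = 16093; next = 16092
base 5: 16092 = 5^(5 + 1) + 3·5^3 + 3·5^2 + 3·5 + 2; at 6: 6^(6 + 1) + 3·6^3 + 3·6^2 + 3·6 + 2 = 280712; next = 280711
base 6: 280711 = 6^(6 + 1) + 3·6^3 + 3·6^2 + 3·6 + 1; at 7: 7^(7 + 1) + 3·7^3 + 3·7^2 + 3·7 + 1 = 5765999; next = 5765998
base 7: 5765998 = 7^(7 + 1) + 3·7^3 + 3·7^2 + 3·7; at 8: 8^(8 + 1) + 3·8^3 + 3·8^2 + 3·8 = 134219480; next = 134219479
base 8: 134219479 = 8^(8 + 1) + 3·8^3 + 3·8^2 + 2·8 + 7; at 9: 9^(9 + 1) + 3·9^3 + 3·9^2 + 2·9 + 7 = 3486786856; next = 3486786855

13, 108, 1279, 16092, 280711, 5765998, 134219479, 3486786855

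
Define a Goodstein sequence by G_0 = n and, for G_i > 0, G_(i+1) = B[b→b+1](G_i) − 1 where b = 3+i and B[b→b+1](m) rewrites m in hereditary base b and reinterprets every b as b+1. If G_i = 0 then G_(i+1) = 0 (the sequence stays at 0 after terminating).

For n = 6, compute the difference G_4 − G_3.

0

i=0: 6 = 2·3 (b=3); 3→4: 2·4 = 8; 8−1 = 7
i=1: 7 = 4 + 3 (b=4); 4→5: 5 + 3 = 8; 8−1 = 7
i=2: 7 = 5 + 2 (b=5); 5→6: 6 + 2 = 8; 8−1 = 7
i=3: 7 = 6 + 1 (b=6); 6→7: 7 + 1 = 8; 8−1 = 7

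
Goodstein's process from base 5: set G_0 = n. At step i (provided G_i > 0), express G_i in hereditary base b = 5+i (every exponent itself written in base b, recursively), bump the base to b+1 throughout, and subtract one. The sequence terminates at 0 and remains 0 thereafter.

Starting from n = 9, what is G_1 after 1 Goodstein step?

G_0 = 9. HB_5(9) = 5 + 4. Bump = 10. G_1 = 9.
G_1 = 9. HB_6(9) = 6 + 3. Bump = 10. G_2 = 9.

9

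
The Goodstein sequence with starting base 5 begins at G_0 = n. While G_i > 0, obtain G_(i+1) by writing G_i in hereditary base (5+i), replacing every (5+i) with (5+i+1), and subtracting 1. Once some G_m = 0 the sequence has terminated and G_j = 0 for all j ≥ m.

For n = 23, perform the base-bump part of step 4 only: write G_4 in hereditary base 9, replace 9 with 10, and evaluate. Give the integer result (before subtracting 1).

38

step 0: 23 = 4·5 + 3; sub 6 for 5: 4·6 + 3; = 27; G_1 = 27−1 = 26
step 1: 26 = 4·6 + 2; sub 7 for 6: 4·7 + 2; = 30; G_2 = 30−1 = 29
step 2: 29 = 4·7 + 1; sub 8 for 7: 4·8 + 1; = 33; G_3 = 33−1 = 32
step 3: 32 = 4·8; sub 9 for 8: 4·9; = 36; G_4 = 36−1 = 35
step 4: 35 = 3·9 + 8; sub 10 for 9: 3·10 + 8; = 38; G_5 = 38−1 = 37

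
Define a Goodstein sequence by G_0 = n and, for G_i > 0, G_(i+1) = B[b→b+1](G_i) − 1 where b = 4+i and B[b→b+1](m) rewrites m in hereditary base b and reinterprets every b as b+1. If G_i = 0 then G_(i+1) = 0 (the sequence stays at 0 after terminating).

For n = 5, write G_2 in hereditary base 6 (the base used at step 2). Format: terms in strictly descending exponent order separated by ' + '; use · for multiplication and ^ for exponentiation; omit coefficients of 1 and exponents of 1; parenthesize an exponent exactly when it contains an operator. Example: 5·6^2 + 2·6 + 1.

5 —HB4→ 4 + 1 —bump→ 5 + 1 = 6 —(−1)→ 5
5 —HB5→ 5 —bump→ 6 = 6 —(−1)→ 5

5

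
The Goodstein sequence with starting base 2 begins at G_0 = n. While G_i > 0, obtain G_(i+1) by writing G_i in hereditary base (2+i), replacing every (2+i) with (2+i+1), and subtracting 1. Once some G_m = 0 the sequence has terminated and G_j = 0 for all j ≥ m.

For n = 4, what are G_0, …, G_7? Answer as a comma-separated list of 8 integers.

4, 26, 41, 60, 83, 109, 139, 173

4 —HB2→ 2^2 —bump→ 3^3 = 27 —(−1)→ 26
26 —HB3→ 2·3^2 + 2·3 + 2 —bump→ 2·4^2 + 2·4 + 2 = 42 —(−1)→ 41
41 —HB4→ 2·4^2 + 2·4 + 1 —bump→ 2·5^2 + 2·5 + 1 = 61 —(−1)→ 60
60 —HB5→ 2·5^2 + 2·5 —bump→ 2·6^2 + 2·6 = 84 —(−1)→ 83
83 —HB6→ 2·6^2 + 6 + 5 —bump→ 2·7^2 + 7 + 5 = 110 —(−1)→ 109
109 —HB7→ 2·7^2 + 7 + 4 —bump→ 2·8^2 + 8 + 4 = 140 —(−1)→ 139
139 —HB8→ 2·8^2 + 8 + 3 —bump→ 2·9^2 + 9 + 3 = 174 —(−1)→ 173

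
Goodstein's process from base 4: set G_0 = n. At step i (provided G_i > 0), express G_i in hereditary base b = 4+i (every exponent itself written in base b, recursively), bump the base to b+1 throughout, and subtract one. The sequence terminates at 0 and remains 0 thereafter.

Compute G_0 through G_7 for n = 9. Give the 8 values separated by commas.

base 4: 9 = 2·4 + 1; at 5: 2·5 + 1 = 11; next = 10
base 5: 10 = 2·5; at 6: 2·6 = 12; next = 11
base 6: 11 = 6 + 5; at 7: 7 + 5 = 12; next = 11
base 7: 11 = 7 + 4; at 8: 8 + 4 = 12; next = 11
base 8: 11 = 8 + 3; at 9: 9 + 3 = 12; next = 11
base 9: 11 = 9 + 2; at 10: 10 + 2 = 12; next = 11
base 10: 11 = 10 + 1; at 11: 11 + 1 = 12; next = 11

9, 10, 11, 11, 11, 11, 11, 11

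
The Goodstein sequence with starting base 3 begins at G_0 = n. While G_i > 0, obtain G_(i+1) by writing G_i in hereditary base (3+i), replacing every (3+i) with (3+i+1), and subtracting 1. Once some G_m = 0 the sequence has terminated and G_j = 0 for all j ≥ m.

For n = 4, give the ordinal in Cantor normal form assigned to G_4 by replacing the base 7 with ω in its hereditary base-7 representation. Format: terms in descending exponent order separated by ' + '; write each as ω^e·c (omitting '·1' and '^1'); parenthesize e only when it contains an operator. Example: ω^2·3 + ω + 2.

step 0: 4 = 3 + 1; sub 4 for 3: 4 + 1; = 5; G_1 = 5−1 = 4
step 1: 4 = 4; sub 5 for 4: 5; = 5; G_2 = 5−1 = 4
step 2: 4 = 4; sub 6 for 5: 4; = 4; G_3 = 4−1 = 3
step 3: 3 = 3; sub 7 for 6: 3; = 3; G_4 = 3−1 = 2
step 4: 2 = 2; sub 8 for 7: 2; = 2; G_5 = 2−1 = 1

2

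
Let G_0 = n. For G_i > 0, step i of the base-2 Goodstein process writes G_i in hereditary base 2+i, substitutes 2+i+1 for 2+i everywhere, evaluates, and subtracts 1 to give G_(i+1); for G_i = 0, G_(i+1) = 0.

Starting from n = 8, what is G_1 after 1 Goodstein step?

80

G_0 = 8. HB_2(8) = 2^(2 + 1). Bump = 81. G_1 = 80.
G_1 = 80. HB_3(80) = 2·3^3 + 2·3^2 + 2·3 + 2. Bump = 554. G_2 = 553.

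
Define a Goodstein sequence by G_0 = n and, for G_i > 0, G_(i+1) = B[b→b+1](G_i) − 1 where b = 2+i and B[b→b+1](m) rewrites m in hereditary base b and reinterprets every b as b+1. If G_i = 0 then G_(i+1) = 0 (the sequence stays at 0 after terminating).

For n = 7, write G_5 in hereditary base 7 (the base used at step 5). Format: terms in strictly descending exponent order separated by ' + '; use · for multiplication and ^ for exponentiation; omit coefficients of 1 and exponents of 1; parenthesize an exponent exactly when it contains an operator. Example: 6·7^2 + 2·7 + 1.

7^7

[0] 7 ≡ 2^2 + 2 + 1 (base 2). Lift 3: 31. −1: 30.
[1] 30 ≡ 3^3 + 3 (base 3). Lift 4: 260. −1: 259.
[2] 259 ≡ 4^4 + 3 (base 4). Lift 5: 3128. −1: 3127.
[3] 3127 ≡ 5^5 + 2 (base 5). Lift 6: 46658. −1: 46657.
[4] 46657 ≡ 6^6 + 1 (base 6). Lift 7: 823544. −1: 823543.
[5] 823543 ≡ 7^7 (base 7). Lift 8: 16777216. −1: 16777215.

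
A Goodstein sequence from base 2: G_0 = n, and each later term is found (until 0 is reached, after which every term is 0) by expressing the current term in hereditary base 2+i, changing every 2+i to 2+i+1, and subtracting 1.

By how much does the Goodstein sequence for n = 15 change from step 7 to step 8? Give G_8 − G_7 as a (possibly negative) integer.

i=0: 15 = 2^(2 + 1) + 2^2 + 2 + 1 (b=2); 2→3: 3^(3 + 1) + 3^3 + 3 + 1 = 112; 112−1 = 111
i=1: 111 = 3^(3 + 1) + 3^3 + 3 (b=3); 3→4: 4^(4 + 1) + 4^4 + 4 = 1284; 1284−1 = 1283
i=2: 1283 = 4^(4 + 1) + 4^4 + 3 (b=4); 4→5: 5^(5 + 1) + 5^5 + 3 = 18753; 18753−1 = 18752
i=3: 18752 = 5^(5 + 1) + 5^5 + 2 (b=5); 5→6: 6^(6 + 1) + 6^6 + 2 = 326594; 326594−1 = 326593
i=4: 326593 = 6^(6 + 1) + 6^6 + 1 (b=6); 6→7: 7^(7 + 1) + 7^7 + 1 = 6588345; 6588345−1 = 6588344
i=5: 6588344 = 7^(7 + 1) + 7^7 (b=7); 7→8: 8^(8 + 1) + 8^8 = 150994944; 150994944−1 = 150994943
i=6: 150994943 = 8^(8 + 1) + 7·8^7 + 7·8^6 + 7·8^5 + 7·8^4 + 7·8^3 + 7·8^2 + 7·8 + 7 (b=8); 8→9: 9^(9 + 1) + 7·9^7 + 7·9^6 + 7·9^5 + 7·9^4 + 7·9^3 + 7·9^2 + 7·9 + 7 = 3524450281; 3524450281−1 = 3524450280
i=7: 3524450280 = 9^(9 + 1) + 7·9^7 + 7·9^6 + 7·9^5 + 7·9^4 + 7·9^3 + 7·9^2 + 7·9 + 6 (b=9); 9→10: 10^(10 + 1) + 7·10^7 + 7·10^6 + 7·10^5 + 7·10^4 + 7·10^3 + 7·10^2 + 7·10 + 6 = 100077777776; 100077777776−1 = 100077777775

96553327495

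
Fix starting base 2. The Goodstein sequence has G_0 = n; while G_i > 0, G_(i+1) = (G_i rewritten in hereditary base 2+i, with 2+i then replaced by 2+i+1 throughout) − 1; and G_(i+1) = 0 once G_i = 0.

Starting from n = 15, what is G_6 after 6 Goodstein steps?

step 0: 15 = 2^(2 + 1) + 2^2 + 2 + 1; sub 3 for 2: 3^(3 + 1) + 3^3 + 3 + 1; = 112; G_1 = 112−1 = 111
step 1: 111 = 3^(3 + 1) + 3^3 + 3; sub 4 for 3: 4^(4 + 1) + 4^4 + 4; = 1284; G_2 = 1284−1 = 1283
step 2: 1283 = 4^(4 + 1) + 4^4 + 3; sub 5 for 4: 5^(5 + 1) + 5^5 + 3; = 18753; G_3 = 18753−1 = 18752
step 3: 18752 = 5^(5 + 1) + 5^5 + 2; sub 6 for 5: 6^(6 + 1) + 6^6 + 2; = 326594; G_4 = 326594−1 = 326593
step 4: 326593 = 6^(6 + 1) + 6^6 + 1; sub 7 for 6: 7^(7 + 1) + 7^7 + 1; = 6588345; G_5 = 6588345−1 = 6588344
step 5: 6588344 = 7^(7 + 1) + 7^7; sub 8 for 7: 8^(8 + 1) + 8^8; = 150994944; G_6 = 150994944−1 = 150994943
step 6: 150994943 = 8^(8 + 1) + 7·8^7 + 7·8^6 + 7·8^5 + 7·8^4 + 7·8^3 + 7·8^2 + 7·8 + 7; sub 9 for 8: 9^(9 + 1) + 7·9^7 + 7·9^6 + 7·9^5 + 7·9^4 + 7·9^3 + 7·9^2 + 7·9 + 7; = 3524450281; G_7 = 3524450281−1 = 3524450280

150994943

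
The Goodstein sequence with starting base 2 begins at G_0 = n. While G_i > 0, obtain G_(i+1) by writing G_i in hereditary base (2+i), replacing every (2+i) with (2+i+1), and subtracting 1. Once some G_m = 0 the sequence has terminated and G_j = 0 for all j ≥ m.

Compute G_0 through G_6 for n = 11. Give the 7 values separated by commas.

11, 84, 1027, 15627, 279937, 5764801, 134217727

(0) 11|_2 = 2^(2 + 1) + 2 + 1 ↦ 3^(3 + 1) + 3 + 1|_3 = 85 ⇒ 84
(1) 84|_3 = 3^(3 + 1) + 3 ↦ 4^(4 + 1) + 4|_4 = 1028 ⇒ 1027
(2) 1027|_4 = 4^(4 + 1) + 3 ↦ 5^(5 + 1) + 3|_5 = 15628 ⇒ 15627
(3) 15627|_5 = 5^(5 + 1) + 2 ↦ 6^(6 + 1) + 2|_6 = 279938 ⇒ 279937
(4) 279937|_6 = 6^(6 + 1) + 1 ↦ 7^(7 + 1) + 1|_7 = 5764802 ⇒ 5764801
(5) 5764801|_7 = 7^(7 + 1) ↦ 8^(8 + 1)|_8 = 134217728 ⇒ 134217727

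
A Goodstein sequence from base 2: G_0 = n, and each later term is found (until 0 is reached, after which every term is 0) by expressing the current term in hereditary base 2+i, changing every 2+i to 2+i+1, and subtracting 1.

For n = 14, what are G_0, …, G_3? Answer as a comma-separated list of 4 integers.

14, 110, 1281, 18750

[0] 14 ≡ 2^(2 + 1) + 2^2 + 2 (base 2). Lift 3: 111. −1: 110.
[1] 110 ≡ 3^(3 + 1) + 3^3 + 2 (base 3). Lift 4: 1282. −1: 1281.
[2] 1281 ≡ 4^(4 + 1) + 4^4 + 1 (base 4). Lift 5: 18751. −1: 18750.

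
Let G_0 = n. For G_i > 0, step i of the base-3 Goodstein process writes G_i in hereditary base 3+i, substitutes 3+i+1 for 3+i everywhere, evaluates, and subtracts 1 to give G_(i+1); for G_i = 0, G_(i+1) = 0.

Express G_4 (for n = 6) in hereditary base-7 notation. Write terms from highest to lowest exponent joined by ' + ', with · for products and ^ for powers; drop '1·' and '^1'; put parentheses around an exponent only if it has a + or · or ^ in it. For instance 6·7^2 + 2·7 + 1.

7

G_0=6  [base 3] 2·3  →[3↦4]→  2·4 = 8  −1 ⇒ G_1=7
G_1=7  [base 4] 4 + 3  →[4↦5]→  5 + 3 = 8  −1 ⇒ G_2=7
G_2=7  [base 5] 5 + 2  →[5↦6]→  6 + 2 = 8  −1 ⇒ G_3=7
G_3=7  [base 6] 6 + 1  →[6↦7]→  7 + 1 = 8  −1 ⇒ G_4=7
G_4=7  [base 7] 7  →[7↦8]→  8 = 8  −1 ⇒ G_5=7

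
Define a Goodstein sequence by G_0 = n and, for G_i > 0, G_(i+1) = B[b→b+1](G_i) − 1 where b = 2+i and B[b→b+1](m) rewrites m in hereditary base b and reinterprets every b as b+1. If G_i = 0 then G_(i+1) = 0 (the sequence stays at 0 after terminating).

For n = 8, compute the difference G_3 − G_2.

8 —HB2→ 2^(2 + 1) —bump→ 3^(3 + 1) = 81 —(−1)→ 80
80 —HB3→ 2·3^3 + 2·3^2 + 2·3 + 2 —bump→ 2·4^4 + 2·4^2 + 2·4 + 2 = 554 —(−1)→ 553
553 —HB4→ 2·4^4 + 2·4^2 + 2·4 + 1 —bump→ 2·5^5 + 2·5^2 + 2·5 + 1 = 6311 —(−1)→ 6310

5757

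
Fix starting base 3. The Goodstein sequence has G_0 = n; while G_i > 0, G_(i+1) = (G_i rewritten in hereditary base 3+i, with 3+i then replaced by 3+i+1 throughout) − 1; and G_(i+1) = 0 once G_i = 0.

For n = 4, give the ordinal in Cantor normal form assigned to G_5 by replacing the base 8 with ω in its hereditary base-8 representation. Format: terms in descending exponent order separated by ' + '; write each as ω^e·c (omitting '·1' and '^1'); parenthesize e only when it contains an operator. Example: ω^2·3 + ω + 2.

1

4 —HB3→ 3 + 1 —bump→ 4 + 1 = 5 —(−1)→ 4
4 —HB4→ 4 —bump→ 5 = 5 —(−1)→ 4
4 —HB5→ 4 —bump→ 4 = 4 —(−1)→ 3
3 —HB6→ 3 —bump→ 3 = 3 —(−1)→ 2
2 —HB7→ 2 —bump→ 2 = 2 —(−1)→ 1
1 —HB8→ 1 —bump→ 1 = 1 —(−1)→ 0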